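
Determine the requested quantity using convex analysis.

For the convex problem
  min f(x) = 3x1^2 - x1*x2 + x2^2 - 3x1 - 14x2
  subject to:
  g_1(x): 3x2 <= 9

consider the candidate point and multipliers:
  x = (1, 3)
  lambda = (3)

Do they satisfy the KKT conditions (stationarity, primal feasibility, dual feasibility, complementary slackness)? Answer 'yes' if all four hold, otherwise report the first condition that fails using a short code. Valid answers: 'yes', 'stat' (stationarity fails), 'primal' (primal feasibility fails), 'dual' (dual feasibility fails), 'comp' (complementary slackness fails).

Gradient of f: grad f(x) = Q x + c = (0, -9)
Constraint values g_i(x) = a_i^T x - b_i:
  g_1((1, 3)) = 0
Stationarity residual: grad f(x) + sum_i lambda_i a_i = (0, 0)
  -> stationarity OK
Primal feasibility (all g_i <= 0): OK
Dual feasibility (all lambda_i >= 0): OK
Complementary slackness (lambda_i * g_i(x) = 0 for all i): OK

Verdict: yes, KKT holds.

yes


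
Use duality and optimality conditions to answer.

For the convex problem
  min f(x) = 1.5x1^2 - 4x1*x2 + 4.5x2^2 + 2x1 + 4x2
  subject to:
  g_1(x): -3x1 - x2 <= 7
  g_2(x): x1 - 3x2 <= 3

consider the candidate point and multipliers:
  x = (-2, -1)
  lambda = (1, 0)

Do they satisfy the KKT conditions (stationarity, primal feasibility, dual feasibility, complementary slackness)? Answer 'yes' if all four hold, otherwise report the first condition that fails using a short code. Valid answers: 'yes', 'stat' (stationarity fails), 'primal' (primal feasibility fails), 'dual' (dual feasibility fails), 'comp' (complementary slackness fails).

Gradient of f: grad f(x) = Q x + c = (0, 3)
Constraint values g_i(x) = a_i^T x - b_i:
  g_1((-2, -1)) = 0
  g_2((-2, -1)) = -2
Stationarity residual: grad f(x) + sum_i lambda_i a_i = (-3, 2)
  -> stationarity FAILS
Primal feasibility (all g_i <= 0): OK
Dual feasibility (all lambda_i >= 0): OK
Complementary slackness (lambda_i * g_i(x) = 0 for all i): OK

Verdict: the first failing condition is stationarity -> stat.

stat


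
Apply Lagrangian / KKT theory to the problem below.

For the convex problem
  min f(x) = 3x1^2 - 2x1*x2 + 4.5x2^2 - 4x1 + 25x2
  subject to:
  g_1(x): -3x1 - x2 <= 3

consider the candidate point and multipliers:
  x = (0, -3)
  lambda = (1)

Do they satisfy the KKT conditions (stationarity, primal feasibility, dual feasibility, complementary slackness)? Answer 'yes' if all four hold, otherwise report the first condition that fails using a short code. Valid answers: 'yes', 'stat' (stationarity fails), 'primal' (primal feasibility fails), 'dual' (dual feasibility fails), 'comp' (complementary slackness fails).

Gradient of f: grad f(x) = Q x + c = (2, -2)
Constraint values g_i(x) = a_i^T x - b_i:
  g_1((0, -3)) = 0
Stationarity residual: grad f(x) + sum_i lambda_i a_i = (-1, -3)
  -> stationarity FAILS
Primal feasibility (all g_i <= 0): OK
Dual feasibility (all lambda_i >= 0): OK
Complementary slackness (lambda_i * g_i(x) = 0 for all i): OK

Verdict: the first failing condition is stationarity -> stat.

stat


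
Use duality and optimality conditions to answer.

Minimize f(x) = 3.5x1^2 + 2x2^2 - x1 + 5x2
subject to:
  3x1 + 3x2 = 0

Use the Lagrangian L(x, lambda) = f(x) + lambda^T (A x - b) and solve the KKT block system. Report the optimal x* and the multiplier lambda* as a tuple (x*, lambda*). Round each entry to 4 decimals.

Form the Lagrangian:
  L(x, lambda) = (1/2) x^T Q x + c^T x + lambda^T (A x - b)
Stationarity (grad_x L = 0): Q x + c + A^T lambda = 0.
Primal feasibility: A x = b.

This gives the KKT block system:
  [ Q   A^T ] [ x     ]   [-c ]
  [ A    0  ] [ lambda ] = [ b ]

Solving the linear system:
  x*      = (0.5455, -0.5455)
  lambda* = (-0.9394)
  f(x*)   = -1.6364

x* = (0.5455, -0.5455), lambda* = (-0.9394)


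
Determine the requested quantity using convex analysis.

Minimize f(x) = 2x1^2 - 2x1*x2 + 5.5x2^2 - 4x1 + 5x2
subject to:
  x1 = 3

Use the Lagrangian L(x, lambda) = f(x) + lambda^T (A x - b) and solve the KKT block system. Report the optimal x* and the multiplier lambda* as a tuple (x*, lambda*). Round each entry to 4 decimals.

Form the Lagrangian:
  L(x, lambda) = (1/2) x^T Q x + c^T x + lambda^T (A x - b)
Stationarity (grad_x L = 0): Q x + c + A^T lambda = 0.
Primal feasibility: A x = b.

This gives the KKT block system:
  [ Q   A^T ] [ x     ]   [-c ]
  [ A    0  ] [ lambda ] = [ b ]

Solving the linear system:
  x*      = (3, 0.0909)
  lambda* = (-7.8182)
  f(x*)   = 5.9545

x* = (3, 0.0909), lambda* = (-7.8182)


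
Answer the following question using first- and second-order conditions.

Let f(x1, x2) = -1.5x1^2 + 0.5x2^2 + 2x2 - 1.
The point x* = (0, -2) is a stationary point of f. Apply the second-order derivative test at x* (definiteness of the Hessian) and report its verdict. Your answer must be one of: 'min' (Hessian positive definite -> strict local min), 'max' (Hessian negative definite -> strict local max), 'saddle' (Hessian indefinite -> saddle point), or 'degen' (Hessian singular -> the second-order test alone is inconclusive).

Compute the Hessian H = grad^2 f:
  H = [[-3, 0], [0, 1]]
Verify stationarity: grad f(x*) = H x* + g = (0, 0).
Eigenvalues of H: -3, 1.
Eigenvalues have mixed signs, so H is indefinite -> x* is a saddle point.

saddle


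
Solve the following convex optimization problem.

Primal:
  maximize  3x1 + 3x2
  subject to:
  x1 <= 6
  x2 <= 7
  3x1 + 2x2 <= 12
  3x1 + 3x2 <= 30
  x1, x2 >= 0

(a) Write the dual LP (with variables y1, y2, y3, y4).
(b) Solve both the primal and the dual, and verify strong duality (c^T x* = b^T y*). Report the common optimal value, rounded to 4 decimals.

The standard primal-dual pair for 'max c^T x s.t. A x <= b, x >= 0' is:
  Dual:  min b^T y  s.t.  A^T y >= c,  y >= 0.

So the dual LP is:
  minimize  6y1 + 7y2 + 12y3 + 30y4
  subject to:
    y1 + 3y3 + 3y4 >= 3
    y2 + 2y3 + 3y4 >= 3
    y1, y2, y3, y4 >= 0

Solving the primal: x* = (0, 6).
  primal value c^T x* = 18.
Solving the dual: y* = (0, 0, 1.5, 0).
  dual value b^T y* = 18.
Strong duality: c^T x* = b^T y*. Confirmed.

18


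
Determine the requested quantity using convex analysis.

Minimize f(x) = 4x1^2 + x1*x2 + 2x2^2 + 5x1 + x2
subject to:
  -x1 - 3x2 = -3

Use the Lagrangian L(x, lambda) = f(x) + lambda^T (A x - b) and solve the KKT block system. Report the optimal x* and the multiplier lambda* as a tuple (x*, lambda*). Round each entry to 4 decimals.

Form the Lagrangian:
  L(x, lambda) = (1/2) x^T Q x + c^T x + lambda^T (A x - b)
Stationarity (grad_x L = 0): Q x + c + A^T lambda = 0.
Primal feasibility: A x = b.

This gives the KKT block system:
  [ Q   A^T ] [ x     ]   [-c ]
  [ A    0  ] [ lambda ] = [ b ]

Solving the linear system:
  x*      = (-0.5571, 1.1857)
  lambda* = (1.7286)
  f(x*)   = 1.7929

x* = (-0.5571, 1.1857), lambda* = (1.7286)


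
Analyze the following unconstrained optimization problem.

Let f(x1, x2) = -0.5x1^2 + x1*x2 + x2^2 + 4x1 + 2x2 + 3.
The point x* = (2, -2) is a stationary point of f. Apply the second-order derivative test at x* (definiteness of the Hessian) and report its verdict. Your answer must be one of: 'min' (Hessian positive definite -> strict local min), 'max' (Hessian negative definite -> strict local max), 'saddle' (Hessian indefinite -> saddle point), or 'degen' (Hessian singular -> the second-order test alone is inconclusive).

Compute the Hessian H = grad^2 f:
  H = [[-1, 1], [1, 2]]
Verify stationarity: grad f(x*) = H x* + g = (0, 0).
Eigenvalues of H: -1.3028, 2.3028.
Eigenvalues have mixed signs, so H is indefinite -> x* is a saddle point.

saddle


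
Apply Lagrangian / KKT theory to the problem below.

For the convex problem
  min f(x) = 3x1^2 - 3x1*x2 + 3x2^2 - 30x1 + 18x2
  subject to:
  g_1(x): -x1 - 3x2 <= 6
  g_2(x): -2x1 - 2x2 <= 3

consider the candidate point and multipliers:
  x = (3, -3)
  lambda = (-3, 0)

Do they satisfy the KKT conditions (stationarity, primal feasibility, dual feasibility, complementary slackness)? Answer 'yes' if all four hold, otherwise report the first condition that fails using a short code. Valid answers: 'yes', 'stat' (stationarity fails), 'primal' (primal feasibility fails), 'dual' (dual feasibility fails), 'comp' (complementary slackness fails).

Gradient of f: grad f(x) = Q x + c = (-3, -9)
Constraint values g_i(x) = a_i^T x - b_i:
  g_1((3, -3)) = 0
  g_2((3, -3)) = -3
Stationarity residual: grad f(x) + sum_i lambda_i a_i = (0, 0)
  -> stationarity OK
Primal feasibility (all g_i <= 0): OK
Dual feasibility (all lambda_i >= 0): FAILS
Complementary slackness (lambda_i * g_i(x) = 0 for all i): OK

Verdict: the first failing condition is dual_feasibility -> dual.

dual


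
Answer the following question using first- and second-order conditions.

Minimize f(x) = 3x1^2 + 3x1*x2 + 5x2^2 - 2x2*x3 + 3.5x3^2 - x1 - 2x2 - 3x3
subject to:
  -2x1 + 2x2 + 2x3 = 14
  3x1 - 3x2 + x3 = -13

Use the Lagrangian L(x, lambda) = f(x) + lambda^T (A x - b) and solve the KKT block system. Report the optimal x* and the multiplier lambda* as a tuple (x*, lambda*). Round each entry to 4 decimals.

Form the Lagrangian:
  L(x, lambda) = (1/2) x^T Q x + c^T x + lambda^T (A x - b)
Stationarity (grad_x L = 0): Q x + c + A^T lambda = 0.
Primal feasibility: A x = b.

This gives the KKT block system:
  [ Q   A^T ] [ x     ]   [-c ]
  [ A    0  ] [ lambda ] = [ b ]

Solving the linear system:
  x*      = (-2.6364, 2.3636, 2)
  lambda* = (-3.5682, 0.8636)
  f(x*)   = 26.5455

x* = (-2.6364, 2.3636, 2), lambda* = (-3.5682, 0.8636)


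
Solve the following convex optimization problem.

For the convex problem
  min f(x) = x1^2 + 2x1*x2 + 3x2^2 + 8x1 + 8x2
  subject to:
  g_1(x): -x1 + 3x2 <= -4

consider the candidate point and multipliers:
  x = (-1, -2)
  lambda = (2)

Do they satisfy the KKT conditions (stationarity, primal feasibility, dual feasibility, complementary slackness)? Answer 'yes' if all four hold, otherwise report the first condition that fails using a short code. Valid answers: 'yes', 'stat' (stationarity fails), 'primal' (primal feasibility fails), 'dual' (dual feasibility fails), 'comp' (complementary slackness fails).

Gradient of f: grad f(x) = Q x + c = (2, -6)
Constraint values g_i(x) = a_i^T x - b_i:
  g_1((-1, -2)) = -1
Stationarity residual: grad f(x) + sum_i lambda_i a_i = (0, 0)
  -> stationarity OK
Primal feasibility (all g_i <= 0): OK
Dual feasibility (all lambda_i >= 0): OK
Complementary slackness (lambda_i * g_i(x) = 0 for all i): FAILS

Verdict: the first failing condition is complementary_slackness -> comp.

comp


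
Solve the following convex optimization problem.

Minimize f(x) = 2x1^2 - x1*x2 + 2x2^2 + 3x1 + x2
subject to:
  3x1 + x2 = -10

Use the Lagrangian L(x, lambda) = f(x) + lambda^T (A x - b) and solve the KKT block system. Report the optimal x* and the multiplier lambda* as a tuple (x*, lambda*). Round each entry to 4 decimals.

Form the Lagrangian:
  L(x, lambda) = (1/2) x^T Q x + c^T x + lambda^T (A x - b)
Stationarity (grad_x L = 0): Q x + c + A^T lambda = 0.
Primal feasibility: A x = b.

This gives the KKT block system:
  [ Q   A^T ] [ x     ]   [-c ]
  [ A    0  ] [ lambda ] = [ b ]

Solving the linear system:
  x*      = (-2.8261, -1.5217)
  lambda* = (2.2609)
  f(x*)   = 6.3043

x* = (-2.8261, -1.5217), lambda* = (2.2609)


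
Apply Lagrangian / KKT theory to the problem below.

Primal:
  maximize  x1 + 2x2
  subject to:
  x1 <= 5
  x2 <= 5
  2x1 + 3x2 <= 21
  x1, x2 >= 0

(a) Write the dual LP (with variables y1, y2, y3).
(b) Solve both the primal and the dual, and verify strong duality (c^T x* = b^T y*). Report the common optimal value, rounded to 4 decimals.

The standard primal-dual pair for 'max c^T x s.t. A x <= b, x >= 0' is:
  Dual:  min b^T y  s.t.  A^T y >= c,  y >= 0.

So the dual LP is:
  minimize  5y1 + 5y2 + 21y3
  subject to:
    y1 + 2y3 >= 1
    y2 + 3y3 >= 2
    y1, y2, y3 >= 0

Solving the primal: x* = (3, 5).
  primal value c^T x* = 13.
Solving the dual: y* = (0, 0.5, 0.5).
  dual value b^T y* = 13.
Strong duality: c^T x* = b^T y*. Confirmed.

13


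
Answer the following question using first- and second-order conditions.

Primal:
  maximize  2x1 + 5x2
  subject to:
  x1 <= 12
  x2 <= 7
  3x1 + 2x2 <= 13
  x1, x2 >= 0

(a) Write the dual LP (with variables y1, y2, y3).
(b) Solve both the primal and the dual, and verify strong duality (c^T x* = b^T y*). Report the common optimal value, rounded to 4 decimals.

The standard primal-dual pair for 'max c^T x s.t. A x <= b, x >= 0' is:
  Dual:  min b^T y  s.t.  A^T y >= c,  y >= 0.

So the dual LP is:
  minimize  12y1 + 7y2 + 13y3
  subject to:
    y1 + 3y3 >= 2
    y2 + 2y3 >= 5
    y1, y2, y3 >= 0

Solving the primal: x* = (0, 6.5).
  primal value c^T x* = 32.5.
Solving the dual: y* = (0, 0, 2.5).
  dual value b^T y* = 32.5.
Strong duality: c^T x* = b^T y*. Confirmed.

32.5


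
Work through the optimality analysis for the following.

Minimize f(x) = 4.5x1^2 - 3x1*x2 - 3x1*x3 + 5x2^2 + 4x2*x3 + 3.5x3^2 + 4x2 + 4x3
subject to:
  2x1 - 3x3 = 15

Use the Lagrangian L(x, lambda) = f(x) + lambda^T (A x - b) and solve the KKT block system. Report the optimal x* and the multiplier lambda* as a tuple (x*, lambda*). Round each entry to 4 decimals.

Form the Lagrangian:
  L(x, lambda) = (1/2) x^T Q x + c^T x + lambda^T (A x - b)
Stationarity (grad_x L = 0): Q x + c + A^T lambda = 0.
Primal feasibility: A x = b.

This gives the KKT block system:
  [ Q   A^T ] [ x     ]   [-c ]
  [ A    0  ] [ lambda ] = [ b ]

Solving the linear system:
  x*      = (0.7654, 1.6255, -4.4897)
  lambda* = (-7.7407)
  f(x*)   = 52.3272

x* = (0.7654, 1.6255, -4.4897), lambda* = (-7.7407)


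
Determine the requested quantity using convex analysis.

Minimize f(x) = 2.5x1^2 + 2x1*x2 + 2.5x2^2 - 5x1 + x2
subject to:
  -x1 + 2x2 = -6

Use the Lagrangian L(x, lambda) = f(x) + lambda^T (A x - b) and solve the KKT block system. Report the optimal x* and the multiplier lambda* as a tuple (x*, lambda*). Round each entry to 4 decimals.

Form the Lagrangian:
  L(x, lambda) = (1/2) x^T Q x + c^T x + lambda^T (A x - b)
Stationarity (grad_x L = 0): Q x + c + A^T lambda = 0.
Primal feasibility: A x = b.

This gives the KKT block system:
  [ Q   A^T ] [ x     ]   [-c ]
  [ A    0  ] [ lambda ] = [ b ]

Solving the linear system:
  x*      = (2.1818, -1.9091)
  lambda* = (2.0909)
  f(x*)   = -0.1364

x* = (2.1818, -1.9091), lambda* = (2.0909)


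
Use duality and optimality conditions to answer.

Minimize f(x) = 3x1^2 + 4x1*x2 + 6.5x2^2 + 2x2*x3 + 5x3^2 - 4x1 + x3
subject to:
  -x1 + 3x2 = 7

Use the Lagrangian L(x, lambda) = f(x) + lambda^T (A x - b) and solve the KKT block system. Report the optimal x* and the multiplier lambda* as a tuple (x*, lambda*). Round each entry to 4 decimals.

Form the Lagrangian:
  L(x, lambda) = (1/2) x^T Q x + c^T x + lambda^T (A x - b)
Stationarity (grad_x L = 0): Q x + c + A^T lambda = 0.
Primal feasibility: A x = b.

This gives the KKT block system:
  [ Q   A^T ] [ x     ]   [-c ]
  [ A    0  ] [ lambda ] = [ b ]

Solving the linear system:
  x*      = (-1.4967, 1.8344, -0.4669)
  lambda* = (-5.6424)
  f(x*)   = 22.5083

x* = (-1.4967, 1.8344, -0.4669), lambda* = (-5.6424)


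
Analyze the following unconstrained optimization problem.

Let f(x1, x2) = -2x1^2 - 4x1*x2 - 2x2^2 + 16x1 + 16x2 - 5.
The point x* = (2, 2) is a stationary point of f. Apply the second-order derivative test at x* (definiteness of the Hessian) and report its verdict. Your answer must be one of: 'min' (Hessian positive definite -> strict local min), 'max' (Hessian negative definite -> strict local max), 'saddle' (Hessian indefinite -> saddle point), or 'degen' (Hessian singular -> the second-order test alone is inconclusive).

Compute the Hessian H = grad^2 f:
  H = [[-4, -4], [-4, -4]]
Verify stationarity: grad f(x*) = H x* + g = (0, 0).
Eigenvalues of H: -8, 0.
H has a zero eigenvalue (singular; negative semidefinite but not definite), so H is neither positive definite, negative definite, nor indefinite. The second-order test alone is inconclusive -> degen.
(Indeed, f is constant along the null direction of H through x*, so x* is not a strict local extremum.)

degen


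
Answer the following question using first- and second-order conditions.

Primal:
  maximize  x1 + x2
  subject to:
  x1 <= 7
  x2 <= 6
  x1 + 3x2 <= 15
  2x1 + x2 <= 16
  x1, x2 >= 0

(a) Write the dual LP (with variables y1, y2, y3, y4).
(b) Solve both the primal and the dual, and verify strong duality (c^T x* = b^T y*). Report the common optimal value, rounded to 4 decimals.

The standard primal-dual pair for 'max c^T x s.t. A x <= b, x >= 0' is:
  Dual:  min b^T y  s.t.  A^T y >= c,  y >= 0.

So the dual LP is:
  minimize  7y1 + 6y2 + 15y3 + 16y4
  subject to:
    y1 + y3 + 2y4 >= 1
    y2 + 3y3 + y4 >= 1
    y1, y2, y3, y4 >= 0

Solving the primal: x* = (6.6, 2.8).
  primal value c^T x* = 9.4.
Solving the dual: y* = (0, 0, 0.2, 0.4).
  dual value b^T y* = 9.4.
Strong duality: c^T x* = b^T y*. Confirmed.

9.4


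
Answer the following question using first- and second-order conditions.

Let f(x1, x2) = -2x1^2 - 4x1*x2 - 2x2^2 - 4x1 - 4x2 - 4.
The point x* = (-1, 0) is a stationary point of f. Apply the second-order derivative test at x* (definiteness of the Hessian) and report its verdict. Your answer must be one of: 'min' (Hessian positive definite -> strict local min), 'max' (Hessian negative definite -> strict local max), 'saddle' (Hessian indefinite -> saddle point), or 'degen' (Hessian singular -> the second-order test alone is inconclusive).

Compute the Hessian H = grad^2 f:
  H = [[-4, -4], [-4, -4]]
Verify stationarity: grad f(x*) = H x* + g = (0, 0).
Eigenvalues of H: -8, 0.
H has a zero eigenvalue (singular; negative semidefinite but not definite), so H is neither positive definite, negative definite, nor indefinite. The second-order test alone is inconclusive -> degen.
(Indeed, f is constant along the null direction of H through x*, so x* is not a strict local extremum.)

degen


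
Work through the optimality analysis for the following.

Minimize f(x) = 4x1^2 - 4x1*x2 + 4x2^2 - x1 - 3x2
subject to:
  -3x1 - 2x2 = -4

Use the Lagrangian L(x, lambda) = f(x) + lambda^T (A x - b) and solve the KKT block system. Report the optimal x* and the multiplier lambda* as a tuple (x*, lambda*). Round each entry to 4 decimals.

Form the Lagrangian:
  L(x, lambda) = (1/2) x^T Q x + c^T x + lambda^T (A x - b)
Stationarity (grad_x L = 0): Q x + c + A^T lambda = 0.
Primal feasibility: A x = b.

This gives the KKT block system:
  [ Q   A^T ] [ x     ]   [-c ]
  [ A    0  ] [ lambda ] = [ b ]

Solving the linear system:
  x*      = (0.75, 0.875)
  lambda* = (0.5)
  f(x*)   = -0.6875

x* = (0.75, 0.875), lambda* = (0.5)


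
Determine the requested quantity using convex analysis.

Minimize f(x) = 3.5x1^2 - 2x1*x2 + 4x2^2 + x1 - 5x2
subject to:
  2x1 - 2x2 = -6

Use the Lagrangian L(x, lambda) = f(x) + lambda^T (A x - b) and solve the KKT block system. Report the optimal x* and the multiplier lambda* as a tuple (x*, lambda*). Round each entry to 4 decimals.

Form the Lagrangian:
  L(x, lambda) = (1/2) x^T Q x + c^T x + lambda^T (A x - b)
Stationarity (grad_x L = 0): Q x + c + A^T lambda = 0.
Primal feasibility: A x = b.

This gives the KKT block system:
  [ Q   A^T ] [ x     ]   [-c ]
  [ A    0  ] [ lambda ] = [ b ]

Solving the linear system:
  x*      = (-1.2727, 1.7273)
  lambda* = (5.6818)
  f(x*)   = 12.0909

x* = (-1.2727, 1.7273), lambda* = (5.6818)


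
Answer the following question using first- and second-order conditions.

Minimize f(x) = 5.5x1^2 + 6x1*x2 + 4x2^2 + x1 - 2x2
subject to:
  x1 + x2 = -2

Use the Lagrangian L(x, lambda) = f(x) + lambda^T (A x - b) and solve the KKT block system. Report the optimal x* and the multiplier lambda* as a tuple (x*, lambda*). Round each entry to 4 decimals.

Form the Lagrangian:
  L(x, lambda) = (1/2) x^T Q x + c^T x + lambda^T (A x - b)
Stationarity (grad_x L = 0): Q x + c + A^T lambda = 0.
Primal feasibility: A x = b.

This gives the KKT block system:
  [ Q   A^T ] [ x     ]   [-c ]
  [ A    0  ] [ lambda ] = [ b ]

Solving the linear system:
  x*      = (-1, -1)
  lambda* = (16)
  f(x*)   = 16.5

x* = (-1, -1), lambda* = (16)


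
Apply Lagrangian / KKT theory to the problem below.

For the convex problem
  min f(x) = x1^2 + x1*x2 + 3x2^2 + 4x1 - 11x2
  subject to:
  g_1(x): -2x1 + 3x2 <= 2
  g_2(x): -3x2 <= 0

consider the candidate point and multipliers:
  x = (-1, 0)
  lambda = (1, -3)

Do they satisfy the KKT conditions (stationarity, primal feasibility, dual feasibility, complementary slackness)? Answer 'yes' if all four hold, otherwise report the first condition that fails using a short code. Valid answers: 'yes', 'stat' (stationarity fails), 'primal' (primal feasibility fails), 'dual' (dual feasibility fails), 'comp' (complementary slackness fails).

Gradient of f: grad f(x) = Q x + c = (2, -12)
Constraint values g_i(x) = a_i^T x - b_i:
  g_1((-1, 0)) = 0
  g_2((-1, 0)) = 0
Stationarity residual: grad f(x) + sum_i lambda_i a_i = (0, 0)
  -> stationarity OK
Primal feasibility (all g_i <= 0): OK
Dual feasibility (all lambda_i >= 0): FAILS
Complementary slackness (lambda_i * g_i(x) = 0 for all i): OK

Verdict: the first failing condition is dual_feasibility -> dual.

dual


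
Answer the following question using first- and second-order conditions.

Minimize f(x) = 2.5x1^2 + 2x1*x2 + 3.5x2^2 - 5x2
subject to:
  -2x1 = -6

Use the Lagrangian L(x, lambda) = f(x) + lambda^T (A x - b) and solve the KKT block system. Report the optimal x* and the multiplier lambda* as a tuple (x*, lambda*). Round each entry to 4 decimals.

Form the Lagrangian:
  L(x, lambda) = (1/2) x^T Q x + c^T x + lambda^T (A x - b)
Stationarity (grad_x L = 0): Q x + c + A^T lambda = 0.
Primal feasibility: A x = b.

This gives the KKT block system:
  [ Q   A^T ] [ x     ]   [-c ]
  [ A    0  ] [ lambda ] = [ b ]

Solving the linear system:
  x*      = (3, -0.1429)
  lambda* = (7.3571)
  f(x*)   = 22.4286

x* = (3, -0.1429), lambda* = (7.3571)


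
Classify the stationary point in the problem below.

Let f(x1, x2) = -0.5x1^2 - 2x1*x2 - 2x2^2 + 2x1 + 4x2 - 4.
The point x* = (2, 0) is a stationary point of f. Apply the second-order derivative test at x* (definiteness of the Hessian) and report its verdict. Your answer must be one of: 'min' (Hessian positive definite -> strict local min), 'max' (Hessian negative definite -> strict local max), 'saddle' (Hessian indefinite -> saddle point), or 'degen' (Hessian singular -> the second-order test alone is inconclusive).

Compute the Hessian H = grad^2 f:
  H = [[-1, -2], [-2, -4]]
Verify stationarity: grad f(x*) = H x* + g = (0, 0).
Eigenvalues of H: -5, 0.
H has a zero eigenvalue (singular; negative semidefinite but not definite), so H is neither positive definite, negative definite, nor indefinite. The second-order test alone is inconclusive -> degen.
(Indeed, f is constant along the null direction of H through x*, so x* is not a strict local extremum.)

degen


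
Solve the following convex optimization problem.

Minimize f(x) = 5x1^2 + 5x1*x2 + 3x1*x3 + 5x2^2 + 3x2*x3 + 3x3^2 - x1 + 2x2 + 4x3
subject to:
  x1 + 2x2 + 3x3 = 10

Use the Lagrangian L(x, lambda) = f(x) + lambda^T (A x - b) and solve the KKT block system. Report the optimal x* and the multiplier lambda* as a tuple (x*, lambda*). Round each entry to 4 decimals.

Form the Lagrangian:
  L(x, lambda) = (1/2) x^T Q x + c^T x + lambda^T (A x - b)
Stationarity (grad_x L = 0): Q x + c + A^T lambda = 0.
Primal feasibility: A x = b.

This gives the KKT block system:
  [ Q   A^T ] [ x     ]   [-c ]
  [ A    0  ] [ lambda ] = [ b ]

Solving the linear system:
  x*      = (-0.3437, 0.5937, 3.0521)
  lambda* = (-7.6875)
  f(x*)   = 45.3073

x* = (-0.3437, 0.5937, 3.0521), lambda* = (-7.6875)


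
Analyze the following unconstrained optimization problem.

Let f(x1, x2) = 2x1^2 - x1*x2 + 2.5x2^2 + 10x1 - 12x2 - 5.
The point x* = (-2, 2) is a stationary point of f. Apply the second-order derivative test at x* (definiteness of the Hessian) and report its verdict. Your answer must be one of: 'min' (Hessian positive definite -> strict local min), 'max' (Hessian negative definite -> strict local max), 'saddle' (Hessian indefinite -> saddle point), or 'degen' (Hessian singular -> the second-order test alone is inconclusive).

Compute the Hessian H = grad^2 f:
  H = [[4, -1], [-1, 5]]
Verify stationarity: grad f(x*) = H x* + g = (0, 0).
Eigenvalues of H: 3.382, 5.618.
Both eigenvalues > 0, so H is positive definite -> x* is a strict local min.

min


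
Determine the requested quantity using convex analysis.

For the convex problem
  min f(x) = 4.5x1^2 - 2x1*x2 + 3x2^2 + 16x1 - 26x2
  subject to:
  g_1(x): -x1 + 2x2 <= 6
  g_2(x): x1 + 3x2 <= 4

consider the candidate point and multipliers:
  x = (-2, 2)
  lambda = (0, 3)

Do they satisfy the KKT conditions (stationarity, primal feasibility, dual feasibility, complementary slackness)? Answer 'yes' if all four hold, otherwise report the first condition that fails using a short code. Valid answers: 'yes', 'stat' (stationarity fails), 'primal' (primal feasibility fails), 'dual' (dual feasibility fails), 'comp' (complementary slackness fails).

Gradient of f: grad f(x) = Q x + c = (-6, -10)
Constraint values g_i(x) = a_i^T x - b_i:
  g_1((-2, 2)) = 0
  g_2((-2, 2)) = 0
Stationarity residual: grad f(x) + sum_i lambda_i a_i = (-3, -1)
  -> stationarity FAILS
Primal feasibility (all g_i <= 0): OK
Dual feasibility (all lambda_i >= 0): OK
Complementary slackness (lambda_i * g_i(x) = 0 for all i): OK

Verdict: the first failing condition is stationarity -> stat.

stat


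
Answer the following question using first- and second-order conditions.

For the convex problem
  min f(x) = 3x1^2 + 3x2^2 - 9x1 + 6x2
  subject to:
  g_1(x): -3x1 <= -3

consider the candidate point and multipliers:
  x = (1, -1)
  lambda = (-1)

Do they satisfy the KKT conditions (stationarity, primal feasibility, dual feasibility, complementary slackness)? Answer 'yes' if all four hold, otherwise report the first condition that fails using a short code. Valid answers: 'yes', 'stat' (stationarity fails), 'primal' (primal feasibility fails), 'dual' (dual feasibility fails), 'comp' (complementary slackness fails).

Gradient of f: grad f(x) = Q x + c = (-3, 0)
Constraint values g_i(x) = a_i^T x - b_i:
  g_1((1, -1)) = 0
Stationarity residual: grad f(x) + sum_i lambda_i a_i = (0, 0)
  -> stationarity OK
Primal feasibility (all g_i <= 0): OK
Dual feasibility (all lambda_i >= 0): FAILS
Complementary slackness (lambda_i * g_i(x) = 0 for all i): OK

Verdict: the first failing condition is dual_feasibility -> dual.

dual


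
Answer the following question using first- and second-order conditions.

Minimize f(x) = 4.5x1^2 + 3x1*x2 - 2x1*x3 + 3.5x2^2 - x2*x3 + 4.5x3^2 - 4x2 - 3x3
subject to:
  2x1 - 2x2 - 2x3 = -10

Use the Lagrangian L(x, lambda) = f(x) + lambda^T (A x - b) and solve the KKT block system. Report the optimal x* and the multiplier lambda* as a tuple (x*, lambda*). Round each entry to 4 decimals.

Form the Lagrangian:
  L(x, lambda) = (1/2) x^T Q x + c^T x + lambda^T (A x - b)
Stationarity (grad_x L = 0): Q x + c + A^T lambda = 0.
Primal feasibility: A x = b.

This gives the KKT block system:
  [ Q   A^T ] [ x     ]   [-c ]
  [ A    0  ] [ lambda ] = [ b ]

Solving the linear system:
  x*      = (-1.4141, 2.4405, 1.1454)
  lambda* = (3.848)
  f(x*)   = 12.641

x* = (-1.4141, 2.4405, 1.1454), lambda* = (3.848)


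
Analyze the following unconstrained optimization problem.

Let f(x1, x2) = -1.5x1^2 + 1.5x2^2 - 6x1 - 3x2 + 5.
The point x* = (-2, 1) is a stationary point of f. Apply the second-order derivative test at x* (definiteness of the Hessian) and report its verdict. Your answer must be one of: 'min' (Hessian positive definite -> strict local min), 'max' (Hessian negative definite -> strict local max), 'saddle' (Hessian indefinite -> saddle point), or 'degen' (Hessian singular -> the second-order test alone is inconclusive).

Compute the Hessian H = grad^2 f:
  H = [[-3, 0], [0, 3]]
Verify stationarity: grad f(x*) = H x* + g = (0, 0).
Eigenvalues of H: -3, 3.
Eigenvalues have mixed signs, so H is indefinite -> x* is a saddle point.

saddle


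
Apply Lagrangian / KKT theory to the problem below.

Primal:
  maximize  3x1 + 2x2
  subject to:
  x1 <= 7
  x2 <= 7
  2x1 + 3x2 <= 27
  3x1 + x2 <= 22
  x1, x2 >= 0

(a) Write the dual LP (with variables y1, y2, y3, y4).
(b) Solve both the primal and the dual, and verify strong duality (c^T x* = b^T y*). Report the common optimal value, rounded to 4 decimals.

The standard primal-dual pair for 'max c^T x s.t. A x <= b, x >= 0' is:
  Dual:  min b^T y  s.t.  A^T y >= c,  y >= 0.

So the dual LP is:
  minimize  7y1 + 7y2 + 27y3 + 22y4
  subject to:
    y1 + 2y3 + 3y4 >= 3
    y2 + 3y3 + y4 >= 2
    y1, y2, y3, y4 >= 0

Solving the primal: x* = (5.5714, 5.2857).
  primal value c^T x* = 27.2857.
Solving the dual: y* = (0, 0, 0.4286, 0.7143).
  dual value b^T y* = 27.2857.
Strong duality: c^T x* = b^T y*. Confirmed.

27.2857


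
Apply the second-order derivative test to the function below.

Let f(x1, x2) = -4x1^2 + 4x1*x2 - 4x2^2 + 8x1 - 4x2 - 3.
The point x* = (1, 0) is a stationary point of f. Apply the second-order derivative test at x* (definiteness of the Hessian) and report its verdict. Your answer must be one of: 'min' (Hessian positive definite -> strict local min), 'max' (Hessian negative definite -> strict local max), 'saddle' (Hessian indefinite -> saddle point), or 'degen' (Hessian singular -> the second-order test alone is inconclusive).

Compute the Hessian H = grad^2 f:
  H = [[-8, 4], [4, -8]]
Verify stationarity: grad f(x*) = H x* + g = (0, 0).
Eigenvalues of H: -12, -4.
Both eigenvalues < 0, so H is negative definite -> x* is a strict local max.

max


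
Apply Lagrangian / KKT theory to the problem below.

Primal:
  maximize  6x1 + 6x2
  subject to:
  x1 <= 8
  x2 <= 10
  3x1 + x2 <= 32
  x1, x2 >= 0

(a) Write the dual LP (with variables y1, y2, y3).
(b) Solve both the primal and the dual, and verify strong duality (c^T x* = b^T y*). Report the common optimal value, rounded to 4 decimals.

The standard primal-dual pair for 'max c^T x s.t. A x <= b, x >= 0' is:
  Dual:  min b^T y  s.t.  A^T y >= c,  y >= 0.

So the dual LP is:
  minimize  8y1 + 10y2 + 32y3
  subject to:
    y1 + 3y3 >= 6
    y2 + y3 >= 6
    y1, y2, y3 >= 0

Solving the primal: x* = (7.3333, 10).
  primal value c^T x* = 104.
Solving the dual: y* = (0, 4, 2).
  dual value b^T y* = 104.
Strong duality: c^T x* = b^T y*. Confirmed.

104


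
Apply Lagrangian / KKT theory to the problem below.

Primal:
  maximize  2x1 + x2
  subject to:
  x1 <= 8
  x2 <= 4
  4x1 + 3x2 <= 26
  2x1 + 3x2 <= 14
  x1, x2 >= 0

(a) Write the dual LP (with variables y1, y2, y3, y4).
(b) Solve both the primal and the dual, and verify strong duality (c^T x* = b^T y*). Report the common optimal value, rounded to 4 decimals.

The standard primal-dual pair for 'max c^T x s.t. A x <= b, x >= 0' is:
  Dual:  min b^T y  s.t.  A^T y >= c,  y >= 0.

So the dual LP is:
  minimize  8y1 + 4y2 + 26y3 + 14y4
  subject to:
    y1 + 4y3 + 2y4 >= 2
    y2 + 3y3 + 3y4 >= 1
    y1, y2, y3, y4 >= 0

Solving the primal: x* = (6.5, 0).
  primal value c^T x* = 13.
Solving the dual: y* = (0, 0, 0.5, 0).
  dual value b^T y* = 13.
Strong duality: c^T x* = b^T y*. Confirmed.

13


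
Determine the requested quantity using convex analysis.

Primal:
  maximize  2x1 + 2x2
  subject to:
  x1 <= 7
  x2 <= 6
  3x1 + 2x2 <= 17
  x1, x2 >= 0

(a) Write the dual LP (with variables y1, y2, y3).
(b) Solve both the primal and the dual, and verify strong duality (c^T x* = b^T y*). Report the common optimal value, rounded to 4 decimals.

The standard primal-dual pair for 'max c^T x s.t. A x <= b, x >= 0' is:
  Dual:  min b^T y  s.t.  A^T y >= c,  y >= 0.

So the dual LP is:
  minimize  7y1 + 6y2 + 17y3
  subject to:
    y1 + 3y3 >= 2
    y2 + 2y3 >= 2
    y1, y2, y3 >= 0

Solving the primal: x* = (1.6667, 6).
  primal value c^T x* = 15.3333.
Solving the dual: y* = (0, 0.6667, 0.6667).
  dual value b^T y* = 15.3333.
Strong duality: c^T x* = b^T y*. Confirmed.

15.3333


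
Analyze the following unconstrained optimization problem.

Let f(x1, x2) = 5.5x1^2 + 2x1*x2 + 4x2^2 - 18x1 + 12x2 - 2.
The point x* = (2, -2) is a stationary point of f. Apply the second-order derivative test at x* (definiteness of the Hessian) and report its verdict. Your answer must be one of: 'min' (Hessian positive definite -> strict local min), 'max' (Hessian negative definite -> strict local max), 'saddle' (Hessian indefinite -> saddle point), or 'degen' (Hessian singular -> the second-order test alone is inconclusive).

Compute the Hessian H = grad^2 f:
  H = [[11, 2], [2, 8]]
Verify stationarity: grad f(x*) = H x* + g = (0, 0).
Eigenvalues of H: 7, 12.
Both eigenvalues > 0, so H is positive definite -> x* is a strict local min.

min


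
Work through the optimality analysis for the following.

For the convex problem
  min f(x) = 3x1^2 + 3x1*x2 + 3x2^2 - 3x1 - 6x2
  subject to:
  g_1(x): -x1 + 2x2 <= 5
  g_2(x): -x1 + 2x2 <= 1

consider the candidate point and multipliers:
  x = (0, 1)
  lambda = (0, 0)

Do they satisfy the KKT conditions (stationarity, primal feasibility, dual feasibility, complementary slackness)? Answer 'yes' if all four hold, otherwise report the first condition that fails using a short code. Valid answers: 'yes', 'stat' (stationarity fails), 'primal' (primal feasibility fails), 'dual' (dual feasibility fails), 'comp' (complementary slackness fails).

Gradient of f: grad f(x) = Q x + c = (0, 0)
Constraint values g_i(x) = a_i^T x - b_i:
  g_1((0, 1)) = -3
  g_2((0, 1)) = 1
Stationarity residual: grad f(x) + sum_i lambda_i a_i = (0, 0)
  -> stationarity OK
Primal feasibility (all g_i <= 0): FAILS
Dual feasibility (all lambda_i >= 0): OK
Complementary slackness (lambda_i * g_i(x) = 0 for all i): OK

Verdict: the first failing condition is primal_feasibility -> primal.

primal


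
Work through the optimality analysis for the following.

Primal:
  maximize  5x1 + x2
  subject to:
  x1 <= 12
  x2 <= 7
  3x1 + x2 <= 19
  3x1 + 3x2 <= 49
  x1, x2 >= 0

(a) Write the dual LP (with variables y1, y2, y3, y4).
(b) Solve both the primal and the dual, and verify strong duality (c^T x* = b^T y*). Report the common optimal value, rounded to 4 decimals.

The standard primal-dual pair for 'max c^T x s.t. A x <= b, x >= 0' is:
  Dual:  min b^T y  s.t.  A^T y >= c,  y >= 0.

So the dual LP is:
  minimize  12y1 + 7y2 + 19y3 + 49y4
  subject to:
    y1 + 3y3 + 3y4 >= 5
    y2 + y3 + 3y4 >= 1
    y1, y2, y3, y4 >= 0

Solving the primal: x* = (6.3333, 0).
  primal value c^T x* = 31.6667.
Solving the dual: y* = (0, 0, 1.6667, 0).
  dual value b^T y* = 31.6667.
Strong duality: c^T x* = b^T y*. Confirmed.

31.6667


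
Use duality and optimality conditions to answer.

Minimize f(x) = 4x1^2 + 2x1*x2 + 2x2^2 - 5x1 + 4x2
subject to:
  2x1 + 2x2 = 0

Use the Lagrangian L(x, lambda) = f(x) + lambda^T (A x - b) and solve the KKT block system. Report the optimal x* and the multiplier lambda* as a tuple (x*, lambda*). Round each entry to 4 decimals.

Form the Lagrangian:
  L(x, lambda) = (1/2) x^T Q x + c^T x + lambda^T (A x - b)
Stationarity (grad_x L = 0): Q x + c + A^T lambda = 0.
Primal feasibility: A x = b.

This gives the KKT block system:
  [ Q   A^T ] [ x     ]   [-c ]
  [ A    0  ] [ lambda ] = [ b ]

Solving the linear system:
  x*      = (1.125, -1.125)
  lambda* = (-0.875)
  f(x*)   = -5.0625

x* = (1.125, -1.125), lambda* = (-0.875)


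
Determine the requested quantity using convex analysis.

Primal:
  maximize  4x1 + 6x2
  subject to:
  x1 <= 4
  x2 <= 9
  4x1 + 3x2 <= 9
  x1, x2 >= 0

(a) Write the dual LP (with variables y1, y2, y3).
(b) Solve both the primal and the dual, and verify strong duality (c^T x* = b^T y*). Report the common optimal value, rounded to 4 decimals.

The standard primal-dual pair for 'max c^T x s.t. A x <= b, x >= 0' is:
  Dual:  min b^T y  s.t.  A^T y >= c,  y >= 0.

So the dual LP is:
  minimize  4y1 + 9y2 + 9y3
  subject to:
    y1 + 4y3 >= 4
    y2 + 3y3 >= 6
    y1, y2, y3 >= 0

Solving the primal: x* = (0, 3).
  primal value c^T x* = 18.
Solving the dual: y* = (0, 0, 2).
  dual value b^T y* = 18.
Strong duality: c^T x* = b^T y*. Confirmed.

18


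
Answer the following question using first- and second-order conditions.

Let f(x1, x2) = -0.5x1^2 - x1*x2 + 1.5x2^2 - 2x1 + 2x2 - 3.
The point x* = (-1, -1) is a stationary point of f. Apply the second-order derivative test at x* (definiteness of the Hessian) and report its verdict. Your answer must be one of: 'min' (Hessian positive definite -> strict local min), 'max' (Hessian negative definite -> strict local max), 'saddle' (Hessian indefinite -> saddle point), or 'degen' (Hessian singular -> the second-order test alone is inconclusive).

Compute the Hessian H = grad^2 f:
  H = [[-1, -1], [-1, 3]]
Verify stationarity: grad f(x*) = H x* + g = (0, 0).
Eigenvalues of H: -1.2361, 3.2361.
Eigenvalues have mixed signs, so H is indefinite -> x* is a saddle point.

saddle


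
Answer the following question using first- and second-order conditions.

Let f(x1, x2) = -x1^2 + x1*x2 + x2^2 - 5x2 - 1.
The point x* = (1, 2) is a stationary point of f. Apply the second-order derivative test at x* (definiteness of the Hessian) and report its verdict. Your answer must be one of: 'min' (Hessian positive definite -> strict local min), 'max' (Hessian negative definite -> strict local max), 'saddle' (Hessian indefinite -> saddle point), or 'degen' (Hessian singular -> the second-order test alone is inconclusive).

Compute the Hessian H = grad^2 f:
  H = [[-2, 1], [1, 2]]
Verify stationarity: grad f(x*) = H x* + g = (0, 0).
Eigenvalues of H: -2.2361, 2.2361.
Eigenvalues have mixed signs, so H is indefinite -> x* is a saddle point.

saddle


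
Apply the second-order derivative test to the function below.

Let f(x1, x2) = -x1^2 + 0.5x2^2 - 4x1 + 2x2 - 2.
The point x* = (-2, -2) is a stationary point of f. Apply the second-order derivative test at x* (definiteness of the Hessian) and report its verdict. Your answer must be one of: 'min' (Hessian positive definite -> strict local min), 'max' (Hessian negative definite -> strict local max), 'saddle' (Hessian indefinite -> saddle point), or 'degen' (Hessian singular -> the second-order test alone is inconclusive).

Compute the Hessian H = grad^2 f:
  H = [[-2, 0], [0, 1]]
Verify stationarity: grad f(x*) = H x* + g = (0, 0).
Eigenvalues of H: -2, 1.
Eigenvalues have mixed signs, so H is indefinite -> x* is a saddle point.

saddle


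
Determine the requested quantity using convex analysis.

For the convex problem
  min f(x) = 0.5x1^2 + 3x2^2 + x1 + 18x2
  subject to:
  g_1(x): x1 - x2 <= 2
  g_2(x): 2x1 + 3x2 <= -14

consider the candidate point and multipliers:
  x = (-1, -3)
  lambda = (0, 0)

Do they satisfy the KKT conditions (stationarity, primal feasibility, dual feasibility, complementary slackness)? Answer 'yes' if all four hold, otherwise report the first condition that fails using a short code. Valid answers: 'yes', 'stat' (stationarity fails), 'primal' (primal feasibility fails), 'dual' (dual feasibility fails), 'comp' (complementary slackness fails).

Gradient of f: grad f(x) = Q x + c = (0, 0)
Constraint values g_i(x) = a_i^T x - b_i:
  g_1((-1, -3)) = 0
  g_2((-1, -3)) = 3
Stationarity residual: grad f(x) + sum_i lambda_i a_i = (0, 0)
  -> stationarity OK
Primal feasibility (all g_i <= 0): FAILS
Dual feasibility (all lambda_i >= 0): OK
Complementary slackness (lambda_i * g_i(x) = 0 for all i): OK

Verdict: the first failing condition is primal_feasibility -> primal.

primal


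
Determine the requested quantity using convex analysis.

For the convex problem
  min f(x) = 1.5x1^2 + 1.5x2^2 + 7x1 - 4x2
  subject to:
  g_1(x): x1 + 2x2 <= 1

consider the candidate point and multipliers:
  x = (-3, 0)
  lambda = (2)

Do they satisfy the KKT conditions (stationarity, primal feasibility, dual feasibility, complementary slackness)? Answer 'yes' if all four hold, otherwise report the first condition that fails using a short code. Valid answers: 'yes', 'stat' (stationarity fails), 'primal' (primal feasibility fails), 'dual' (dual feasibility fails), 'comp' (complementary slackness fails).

Gradient of f: grad f(x) = Q x + c = (-2, -4)
Constraint values g_i(x) = a_i^T x - b_i:
  g_1((-3, 0)) = -4
Stationarity residual: grad f(x) + sum_i lambda_i a_i = (0, 0)
  -> stationarity OK
Primal feasibility (all g_i <= 0): OK
Dual feasibility (all lambda_i >= 0): OK
Complementary slackness (lambda_i * g_i(x) = 0 for all i): FAILS

Verdict: the first failing condition is complementary_slackness -> comp.

comp
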